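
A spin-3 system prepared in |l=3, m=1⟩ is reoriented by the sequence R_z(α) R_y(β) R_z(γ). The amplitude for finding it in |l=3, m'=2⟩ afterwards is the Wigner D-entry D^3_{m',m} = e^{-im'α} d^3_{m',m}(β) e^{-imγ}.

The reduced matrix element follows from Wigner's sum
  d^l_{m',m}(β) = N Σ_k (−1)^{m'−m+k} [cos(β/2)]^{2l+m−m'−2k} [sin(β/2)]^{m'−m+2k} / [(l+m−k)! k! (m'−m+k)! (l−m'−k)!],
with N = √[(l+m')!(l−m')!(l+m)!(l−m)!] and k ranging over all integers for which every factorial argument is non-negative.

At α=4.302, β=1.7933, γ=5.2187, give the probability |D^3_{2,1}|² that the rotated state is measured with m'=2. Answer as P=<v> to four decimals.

P=0.2494

Split into d^3_{2,1}(β=1.7933) × two z-phases.
Half-angle: c=0.624231, s=0.781240. N=√(120·1·24·2)=75.894664
The bounds max(0,m−m')=0 and min(l+m,l−m')=1 give 2 terms
  k=0: (−1)^1·75.8947/(24)·0.6242^5·0.7812^1 = -0.234158
  k=1: (−1)^2·75.8947/(12)·0.6242^3·0.7812^3 = +0.733532
d^3_{2,1}(1.7933) = -0.234158 +0.733532 = +0.499373
|D^3_{2,1}|² = |d^3_{2,1}(β)|² = (+0.499373)² = 0.249374 (the z-rotation phases have unit modulus)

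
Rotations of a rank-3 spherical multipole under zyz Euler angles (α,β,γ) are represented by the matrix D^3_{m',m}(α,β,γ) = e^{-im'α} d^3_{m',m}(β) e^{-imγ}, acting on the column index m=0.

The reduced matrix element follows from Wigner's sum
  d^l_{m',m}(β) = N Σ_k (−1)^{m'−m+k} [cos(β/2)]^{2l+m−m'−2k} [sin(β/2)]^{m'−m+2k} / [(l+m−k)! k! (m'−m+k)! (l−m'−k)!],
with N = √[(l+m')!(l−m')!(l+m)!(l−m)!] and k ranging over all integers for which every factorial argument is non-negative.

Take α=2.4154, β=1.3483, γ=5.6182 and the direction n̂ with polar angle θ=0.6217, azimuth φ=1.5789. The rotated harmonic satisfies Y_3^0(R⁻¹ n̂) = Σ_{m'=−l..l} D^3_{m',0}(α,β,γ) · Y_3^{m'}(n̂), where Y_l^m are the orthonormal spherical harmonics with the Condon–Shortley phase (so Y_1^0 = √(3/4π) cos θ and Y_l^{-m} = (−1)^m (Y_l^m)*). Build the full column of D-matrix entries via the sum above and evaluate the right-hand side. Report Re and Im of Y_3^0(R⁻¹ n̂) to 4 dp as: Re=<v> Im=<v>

Need the full column D^3_{m',0} for m'=−3..3 at α=2.4154, β=1.3483, γ=5.6182.
cos(β/2)=0.781238, sin(β/2)=0.624233
d^3_{-3,0}: single k=3 term ⇒ +0.518688;  D = +0.296195+0.425800i
d^3_{-2,0}: k∈[2..3] ⇒ +0.795038 -0.507593 = +0.287445;  D = +0.033957-0.285432i
d^3_{-1,0}: k∈[1..3] ⇒ +0.629295 -1.205321 +0.256513 = -0.319514;  D = +0.238903-0.212166i
d^3_{0,0}: k∈[0..3] ⇒ +0.227352 -1.306381 +0.834060 -0.059167 = -0.304135;  D = -0.304135+0.000000i
d^3_{1,0}: k∈[0..2] ⇒ -0.629295 +1.205321 -0.256513 = +0.319514;  D = -0.238903-0.212166i
d^3_{2,0}: k∈[0..1] ⇒ +0.795038 -0.507593 = +0.287445;  D = +0.033957+0.285432i
d^3_{3,0}: single k=0 term ⇒ -0.518688;  D = -0.296195+0.425800i
Y_3^{m'}(θ=0.6217,φ=1.5789) and Σ D·Y over m':
  (+0.2962+0.4258i)·(+0.0020+0.0824i)  (+0.0340-0.2854i)·(-0.2818+0.0046i)  (+0.2389-0.2122i)·(-0.0035-0.4336i)  (-0.3041+0.0000i)·(+0.0922+0.0000i)  (-0.2389-0.2122i)·(+0.0035-0.4336i)  (+0.0340+0.2854i)·(-0.2818-0.0046i)  (-0.2962+0.4258i)·(-0.0020+0.0824i)
Y_3^0(R⁻¹ n̂) = -0.299249+0.000000i

Re=-0.2992 Im=0.0000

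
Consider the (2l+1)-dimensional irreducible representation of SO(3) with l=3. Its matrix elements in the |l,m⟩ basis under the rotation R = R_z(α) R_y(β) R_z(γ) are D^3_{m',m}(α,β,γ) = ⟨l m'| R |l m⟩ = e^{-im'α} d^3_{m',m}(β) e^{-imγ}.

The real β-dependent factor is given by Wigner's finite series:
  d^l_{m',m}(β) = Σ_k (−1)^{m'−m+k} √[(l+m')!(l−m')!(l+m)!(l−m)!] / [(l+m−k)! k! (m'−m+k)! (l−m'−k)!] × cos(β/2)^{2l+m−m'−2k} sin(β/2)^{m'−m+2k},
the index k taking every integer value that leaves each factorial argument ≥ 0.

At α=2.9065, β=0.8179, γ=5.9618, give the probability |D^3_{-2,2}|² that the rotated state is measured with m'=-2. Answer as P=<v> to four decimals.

D^3_{-2,2}(2.9065,0.8179,5.9618) = e^{-i·-2·2.9065}·d^3_{-2,2}(0.8179)·e^{-i·2·5.9618}. Compute d first:
Half-angle: c=0.917539, s=0.397646. N=√(1·120·120·1)=120.000000
k: max(0,(2)−(-2))=4 … min(3+(2),3−(-2))=5
  k=4: (−1)^0·120.0000/(24)·0.9175^2·0.3976^4 = +0.105246
  k=5: (−1)^1·120.0000/(120)·0.9175^0·0.3976^6 = -0.003953
d^3_{-2,2}(0.8179) = +0.105246 -0.003953 = +0.101293
|D^3_{-2,2}|² = |d^3_{-2,2}(β)|² = (+0.101293)² = 0.010260 (the z-rotation phases have unit modulus)

P=0.0103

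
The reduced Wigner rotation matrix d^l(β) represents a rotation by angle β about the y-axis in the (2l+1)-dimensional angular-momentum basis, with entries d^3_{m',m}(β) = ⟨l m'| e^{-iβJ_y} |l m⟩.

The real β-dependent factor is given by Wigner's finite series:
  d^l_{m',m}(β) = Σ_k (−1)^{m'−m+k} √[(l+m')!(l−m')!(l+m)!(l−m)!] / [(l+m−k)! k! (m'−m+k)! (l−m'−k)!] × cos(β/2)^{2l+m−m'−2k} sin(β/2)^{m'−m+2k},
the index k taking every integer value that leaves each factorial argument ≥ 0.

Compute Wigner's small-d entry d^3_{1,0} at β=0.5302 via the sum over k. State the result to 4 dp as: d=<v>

d^3_{1,0}(β=0.5302) via Wigner's sum:
Half-angle: c=0.965066, s=0.262006. N=√(24·2·6·6)=41.569219
k∈{0,1,2} keeps every argument non-negative
  k=0: (−1)^1·41.5692/(12)·0.9651^5·0.2620^1 = -0.759779
  k=1: (−1)^2·41.5692/(4)·0.9651^3·0.2620^3 = +0.168003
  k=2: (−1)^3·41.5692/(12)·0.9651^1·0.2620^5 = -0.004128
d^3_{1,0}(0.5302) = -0.759779 +0.168003 -0.004128 = -0.595904

d=-0.5959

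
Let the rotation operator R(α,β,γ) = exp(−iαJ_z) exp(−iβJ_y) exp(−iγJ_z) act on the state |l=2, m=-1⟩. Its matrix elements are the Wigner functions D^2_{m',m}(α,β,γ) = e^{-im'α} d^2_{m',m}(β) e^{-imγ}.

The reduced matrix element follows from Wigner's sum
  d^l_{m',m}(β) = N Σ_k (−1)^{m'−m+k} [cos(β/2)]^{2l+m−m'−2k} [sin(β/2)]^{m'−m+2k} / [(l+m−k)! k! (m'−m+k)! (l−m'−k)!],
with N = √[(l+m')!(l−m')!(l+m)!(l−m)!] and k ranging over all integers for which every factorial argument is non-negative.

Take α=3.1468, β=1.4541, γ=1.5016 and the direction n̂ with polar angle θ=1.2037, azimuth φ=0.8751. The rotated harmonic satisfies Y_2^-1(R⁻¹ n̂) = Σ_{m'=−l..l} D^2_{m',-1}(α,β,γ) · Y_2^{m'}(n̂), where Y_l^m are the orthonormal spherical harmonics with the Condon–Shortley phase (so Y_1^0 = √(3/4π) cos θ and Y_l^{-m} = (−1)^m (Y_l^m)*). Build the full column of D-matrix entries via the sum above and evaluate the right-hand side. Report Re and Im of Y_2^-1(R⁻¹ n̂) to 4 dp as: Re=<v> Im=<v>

Need the full column D^2_{m',-1} for m'=−2..2 at α=3.1468, β=1.4541, γ=1.5016.
cos(β/2)=0.747138, sin(β/2)=0.664668
d^2_{-2,-1}: single k=1 term ⇒ +0.554419;  D = +0.032571+0.553462i
d^2_{-1,-1}: k∈[0..1] ⇒ +0.311605 -0.739833 = -0.428228;  D = +0.027383+0.427351i
d^2_{0,-1}: k∈[0..1] ⇒ -0.679022 +0.537393 = -0.141629;  D = -0.009792-0.141290i
d^2_{1,-1}: k∈[0..1] ⇒ +0.739833 -0.195173 = +0.544659;  D = -0.040487-0.543153i
d^2_{2,-1}: single k=0 term ⇒ -0.438779;  D = -0.034895-0.437390i
Y_2^{m'}(θ=1.2037,φ=0.8751) and Σ D·Y over m':
  (+0.0326+0.5535i)·(-0.0600-0.3311i)  (+0.0274+0.4274i)·(+0.1659-0.1987i)  (-0.0098-0.1413i)·(-0.1935+0.0000i)  (-0.0405-0.5432i)·(-0.1659-0.1987i)  (-0.0349-0.4374i)·(-0.0600+0.3311i)
Y_2^-1(R⁻¹ n̂) = +0.318374+0.161613i

Re=0.3184 Im=0.1616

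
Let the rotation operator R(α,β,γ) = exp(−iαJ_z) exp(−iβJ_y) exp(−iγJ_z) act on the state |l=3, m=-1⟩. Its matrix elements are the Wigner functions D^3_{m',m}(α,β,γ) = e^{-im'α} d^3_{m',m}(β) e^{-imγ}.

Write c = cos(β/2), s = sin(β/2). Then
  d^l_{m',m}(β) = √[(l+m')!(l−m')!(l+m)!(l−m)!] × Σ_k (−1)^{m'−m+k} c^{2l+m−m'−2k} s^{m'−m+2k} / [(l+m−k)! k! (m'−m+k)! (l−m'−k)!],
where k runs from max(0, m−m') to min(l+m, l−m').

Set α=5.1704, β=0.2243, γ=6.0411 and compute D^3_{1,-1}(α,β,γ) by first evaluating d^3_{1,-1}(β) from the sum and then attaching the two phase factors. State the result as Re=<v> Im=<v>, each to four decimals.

Re=0.0464 Im=0.0551

D^3_{1,-1}(5.1704,0.2243,6.0411) = e^{-i·1·5.1704}·d^3_{1,-1}(0.2243)·e^{-i·-1·6.0411}. Compute d first:
With c≡cos(β/2)=0.993718 and s≡sin(β/2)=0.111915, N=[24·2·2·24]^{1/2}=48.000000
Admissible k: 0..2 (factorial args all ≥0)
  k=0: (−1)^2·48.0000/(8)·0.9937^4·0.1119^2 = +0.073279
  k=1: (−1)^3·48.0000/(6)·0.9937^2·0.1119^4 = -0.001239
  k=2: (−1)^4·48.0000/(48)·0.9937^0·0.1119^6 = +0.000002
d^3_{1,-1}(0.2243) = +0.073279 -0.001239 +0.000002 = +0.072042
D = (+0.442165+0.896934i)·(+0.072042)·(+0.970840-0.239728i) = +0.046416+0.055096i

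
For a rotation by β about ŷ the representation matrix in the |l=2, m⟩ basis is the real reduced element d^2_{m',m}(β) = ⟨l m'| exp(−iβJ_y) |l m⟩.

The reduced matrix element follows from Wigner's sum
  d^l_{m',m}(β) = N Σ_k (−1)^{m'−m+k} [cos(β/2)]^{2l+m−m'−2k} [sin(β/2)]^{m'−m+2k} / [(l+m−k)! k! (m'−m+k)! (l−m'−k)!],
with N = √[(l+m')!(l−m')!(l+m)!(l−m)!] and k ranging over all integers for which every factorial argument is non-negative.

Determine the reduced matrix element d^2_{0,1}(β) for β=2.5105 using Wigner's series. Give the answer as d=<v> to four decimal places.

d=-0.5834

d^2_{0,1}(β=2.5105) via Wigner's sum:
Half-angle: c=0.310336, s=0.950627. N=√(2·2·6·1)=4.898979
k: max(0,(1)−(0))=1 … min(2+(1),2−(0))=2
  k=1: (−1)^0·4.8990/(2)·0.3103^3·0.9506^1 = +0.069596
  k=2: (−1)^1·4.8990/(2)·0.3103^1·0.9506^3 = -0.653037
d^2_{0,1}(2.5105) = +0.069596 -0.653037 = -0.583442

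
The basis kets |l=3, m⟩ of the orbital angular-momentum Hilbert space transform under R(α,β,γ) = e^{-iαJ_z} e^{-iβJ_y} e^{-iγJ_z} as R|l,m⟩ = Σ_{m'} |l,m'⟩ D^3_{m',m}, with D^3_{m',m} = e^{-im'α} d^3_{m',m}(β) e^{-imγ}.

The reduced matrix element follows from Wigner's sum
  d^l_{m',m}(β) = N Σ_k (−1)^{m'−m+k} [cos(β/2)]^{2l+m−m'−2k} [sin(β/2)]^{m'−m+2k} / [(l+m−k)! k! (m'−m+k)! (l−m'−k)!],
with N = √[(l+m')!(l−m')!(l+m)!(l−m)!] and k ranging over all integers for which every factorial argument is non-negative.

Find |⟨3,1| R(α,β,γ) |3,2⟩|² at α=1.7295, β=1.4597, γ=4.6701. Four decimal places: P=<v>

P=0.0848

First d^3_{1,2}(β=1.4597), then the phase factors e^{-i(1)α} and e^{-i(2)γ}:
With c≡cos(β/2)=0.745274 and s≡sin(β/2)=0.666758, N=[24·2·120·1]^{1/2}=75.894664
k: max(0,(2)−(1))=1 … min(3+(2),3−(1))=2
  k=1: (−1)^0·75.8947/(24)·0.7453^5·0.6668^1 = +0.484785
  k=2: (−1)^1·75.8947/(12)·0.7453^3·0.6668^3 = -0.776038
d^3_{1,2}(1.4597) = +0.484785 -0.776038 = -0.291253
|D^3_{1,2}|² = |d^3_{1,2}(β)|² = (-0.291253)² = 0.084828 (the z-rotation phases have unit modulus)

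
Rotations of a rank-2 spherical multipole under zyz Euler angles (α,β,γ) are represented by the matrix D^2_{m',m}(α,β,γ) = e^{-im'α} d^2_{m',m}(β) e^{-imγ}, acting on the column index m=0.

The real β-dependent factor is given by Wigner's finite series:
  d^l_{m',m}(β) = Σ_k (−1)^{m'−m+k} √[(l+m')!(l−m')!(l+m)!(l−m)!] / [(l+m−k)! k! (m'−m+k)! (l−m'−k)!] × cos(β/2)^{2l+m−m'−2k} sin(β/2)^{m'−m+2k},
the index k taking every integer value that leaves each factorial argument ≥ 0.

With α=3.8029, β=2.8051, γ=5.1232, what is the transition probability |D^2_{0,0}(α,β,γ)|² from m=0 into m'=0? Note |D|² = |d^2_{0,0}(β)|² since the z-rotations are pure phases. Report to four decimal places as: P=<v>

D^2_{0,0}(3.8029,2.8051,5.1232) = e^{-i·0·3.8029}·d^2_{0,0}(2.8051)·e^{-i·0·5.1232}. Compute d first:
Half-angle: c=0.167454, s=0.985880. N=√(2·2·2·2)=4.000000
Admissible k: 0..2 (factorial args all ≥0)
  k=0: (−1)^0·4.0000/(4)·0.1675^4·0.9859^0 = +0.000786
  k=1: (−1)^1·4.0000/(1)·0.1675^2·0.9859^2 = -0.109018
  k=2: (−1)^2·4.0000/(4)·0.1675^0·0.9859^4 = +0.944705
d^2_{0,0}(2.8051) = +0.000786 -0.109018 +0.944705 = +0.836473
|D^2_{0,0}|² = |d^2_{0,0}(β)|² = (+0.836473)² = 0.699688 (the z-rotation phases have unit modulus)

P=0.6997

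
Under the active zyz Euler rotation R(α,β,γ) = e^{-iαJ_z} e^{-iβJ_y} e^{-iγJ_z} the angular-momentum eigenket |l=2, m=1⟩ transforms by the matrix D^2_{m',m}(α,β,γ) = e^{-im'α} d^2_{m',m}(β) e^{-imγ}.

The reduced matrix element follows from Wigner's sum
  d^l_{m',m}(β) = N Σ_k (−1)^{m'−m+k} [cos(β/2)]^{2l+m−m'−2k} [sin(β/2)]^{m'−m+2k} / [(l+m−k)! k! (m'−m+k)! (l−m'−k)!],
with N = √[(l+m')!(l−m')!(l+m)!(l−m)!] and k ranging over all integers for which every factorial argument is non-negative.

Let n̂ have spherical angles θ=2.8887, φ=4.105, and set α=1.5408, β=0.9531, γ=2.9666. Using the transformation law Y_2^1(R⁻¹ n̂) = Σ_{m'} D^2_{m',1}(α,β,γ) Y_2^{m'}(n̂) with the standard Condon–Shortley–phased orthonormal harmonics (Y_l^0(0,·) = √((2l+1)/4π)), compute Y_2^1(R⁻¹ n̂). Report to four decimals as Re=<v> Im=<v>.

Re=-0.3583 Im=-0.1417

Need the full column D^2_{m',1} for m'=−2..2 at α=1.5408, β=0.9531, γ=2.9666.
cos(β/2)=0.888583, sin(β/2)=0.458716
d^2_{-2,1}: single k=3 term ⇒ +0.171538;  D = +0.170405+0.019683i
d^2_{-1,1}: k∈[2..3] ⇒ +0.498431 -0.044277 = +0.454155;  D = +0.065620-0.449389i
d^2_{0,1}: k∈[1..2] ⇒ +0.788340 -0.210090 = +0.578250;  D = -0.569418-0.100674i
d^2_{1,1}: k∈[0..1] ⇒ +0.623436 -0.498431 = +0.125004;  D = -0.025445+0.122387i
d^2_{2,1}: single k=0 term ⇒ -0.643677;  D = -0.625987-0.149866i
Y_2^{m'}(θ=2.8887,φ=4.105) and Σ D·Y over m':
  (+0.1704+0.0197i)·(-0.0084-0.0227i)  (+0.0656-0.4494i)·(+0.1068-0.1537i)  (-0.5694-0.1007i)·(+0.5715+0.0000i)  (-0.0254+0.1224i)·(-0.1068-0.1537i)  (-0.6260-0.1499i)·(-0.0084+0.0227i)
Y_2^1(R⁻¹ n̂) = -0.358293-0.141739i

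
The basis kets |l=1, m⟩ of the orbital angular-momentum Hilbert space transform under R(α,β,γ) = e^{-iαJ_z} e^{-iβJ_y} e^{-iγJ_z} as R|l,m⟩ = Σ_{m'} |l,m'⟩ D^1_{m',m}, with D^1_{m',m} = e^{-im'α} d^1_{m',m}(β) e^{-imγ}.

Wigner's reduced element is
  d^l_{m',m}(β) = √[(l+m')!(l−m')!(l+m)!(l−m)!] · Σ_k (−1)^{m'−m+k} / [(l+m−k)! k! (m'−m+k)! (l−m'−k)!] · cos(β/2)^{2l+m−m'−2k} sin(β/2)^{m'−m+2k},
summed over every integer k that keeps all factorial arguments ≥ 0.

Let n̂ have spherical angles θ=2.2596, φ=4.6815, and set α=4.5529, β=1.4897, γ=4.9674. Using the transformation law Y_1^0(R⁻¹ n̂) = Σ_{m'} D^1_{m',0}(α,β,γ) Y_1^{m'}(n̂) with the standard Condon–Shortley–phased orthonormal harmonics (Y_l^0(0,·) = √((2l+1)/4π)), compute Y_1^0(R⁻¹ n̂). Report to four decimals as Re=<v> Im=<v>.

Re=0.3477 Im=0.0000

Need the full column D^1_{m',0} for m'=−1..1 at α=4.5529, β=1.4897, γ=4.9674.
cos(β/2)=0.735190, sin(β/2)=0.677862
d^1_{-1,0}: single k=1 term ⇒ +0.704783;  D = -0.111929-0.695838i
d^1_{0,0}: k∈[0..1] ⇒ +0.540504 -0.459496 = +0.081007;  D = +0.081007+0.000000i
d^1_{1,0}: single k=0 term ⇒ -0.704783;  D = +0.111929-0.695838i
Y_1^{m'}(θ=2.2596,φ=4.6815) and Σ D·Y over m':
  (-0.1119-0.6958i)·(-0.0082+0.2666i)  (+0.0810+0.0000i)·(-0.3106+0.0000i)  (+0.1119-0.6958i)·(+0.0082+0.2666i)
Y_1^0(R⁻¹ n̂) = +0.347702+0.000000i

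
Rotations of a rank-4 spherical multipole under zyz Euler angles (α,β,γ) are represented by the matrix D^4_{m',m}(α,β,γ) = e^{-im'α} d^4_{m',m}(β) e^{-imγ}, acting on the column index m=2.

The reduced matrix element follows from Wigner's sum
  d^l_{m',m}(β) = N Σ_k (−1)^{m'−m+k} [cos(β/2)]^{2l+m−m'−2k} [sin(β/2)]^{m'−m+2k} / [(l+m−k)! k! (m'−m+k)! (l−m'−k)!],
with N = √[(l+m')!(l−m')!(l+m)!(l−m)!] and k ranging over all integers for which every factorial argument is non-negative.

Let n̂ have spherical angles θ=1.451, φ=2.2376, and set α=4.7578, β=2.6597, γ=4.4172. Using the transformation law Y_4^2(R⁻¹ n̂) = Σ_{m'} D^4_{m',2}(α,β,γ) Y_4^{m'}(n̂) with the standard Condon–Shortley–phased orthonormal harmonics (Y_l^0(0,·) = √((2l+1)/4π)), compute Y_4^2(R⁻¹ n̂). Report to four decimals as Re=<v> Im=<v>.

Re=-0.1044 Im=0.1184

Need the full column D^4_{m',2} for m'=−4..4 at α=4.7578, β=2.6597, γ=4.4172.
cos(β/2)=0.238622, sin(β/2)=0.971113
d^4_{-4,2}: single k=6 term ⇒ +0.252707;  D = -0.181065-0.176284i
d^4_{-3,2}: k∈[5..6] ⇒ +0.131723 -0.727212 = -0.595489;  D = -0.395607+0.445086i
d^4_{-2,2}: k∈[4..6] ⇒ +0.043252 -0.573085 +0.790964 = +0.261132;  D = +0.202852+0.164441i
d^4_{-1,2}: k∈[3..5] ⇒ +0.010020 -0.248934 +0.824581 = +0.585667;  D = -0.347777+0.471230i
d^4_{0,2}: k∈[2..4] ⇒ +0.001652 -0.072947 +0.453063 = +0.381768;  D = -0.317146-0.212521i
d^4_{1,2}: k∈[1..3] ⇒ +0.000181 -0.015030 +0.165956 = +0.151107;  D = +0.078332-0.129219i
d^4_{2,2}: k∈[0..2] ⇒ +0.000011 -0.002089 +0.043252 = +0.041174;  D = +0.036142+0.019724i
d^4_{3,2}: k∈[0..1] ⇒ -0.000160 +0.007953 = +0.007793;  D = -0.003419+0.007003i
d^4_{4,2}: single k=0 term ⇒ +0.000921;  D = -0.000845-0.000366i
Y_4^{m'}(θ=1.451,φ=2.2376) and Σ D·Y over m':
  (-0.1811-0.1763i)·(-0.3825-0.1964i)  (-0.3956+0.4451i)·(+0.1331-0.0610i)  (+0.2029+0.1644i)·(+0.0697-0.2885i)  (-0.3478+0.4712i)·(+0.1007+0.1279i)  (-0.3171-0.2125i)·(+0.2728+0.0000i)  (+0.0783-0.1292i)·(-0.1007+0.1279i)  (+0.0361+0.0197i)·(+0.0697+0.2885i)  (-0.0034+0.0070i)·(-0.1331-0.0610i)  (-0.0008-0.0004i)·(-0.3825+0.1964i)
Y_4^2(R⁻¹ n̂) = -0.104352+0.118368i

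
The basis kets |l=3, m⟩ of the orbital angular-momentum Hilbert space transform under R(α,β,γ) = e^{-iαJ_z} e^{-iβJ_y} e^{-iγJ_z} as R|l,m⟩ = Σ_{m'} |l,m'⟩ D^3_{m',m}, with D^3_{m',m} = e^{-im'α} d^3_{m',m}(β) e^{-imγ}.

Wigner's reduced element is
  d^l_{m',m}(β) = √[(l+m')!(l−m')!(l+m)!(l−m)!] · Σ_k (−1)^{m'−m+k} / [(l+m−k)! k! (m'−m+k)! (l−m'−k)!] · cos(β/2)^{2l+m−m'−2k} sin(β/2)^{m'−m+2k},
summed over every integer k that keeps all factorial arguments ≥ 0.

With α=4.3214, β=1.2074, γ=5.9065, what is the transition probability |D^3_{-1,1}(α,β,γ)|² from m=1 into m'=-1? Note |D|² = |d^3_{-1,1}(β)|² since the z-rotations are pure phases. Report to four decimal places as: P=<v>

Split into d^3_{-1,1}(β=1.2074) × two z-phases.
c=cos(1.2074/2)=0.823241, s=sin(1.2074/2)=0.567692; N=√[2·24·24·2]=48.000000
k∈{2,3,4} keeps every argument non-negative
  k=2: (−1)^0·48.0000/(8)·0.8232^4·0.5677^2 = +0.888147
  k=3: (−1)^1·48.0000/(6)·0.8232^2·0.5677^4 = -0.563113
  k=4: (−1)^2·48.0000/(48)·0.8232^0·0.5677^6 = +0.033472
d^3_{-1,1}(1.2074) = +0.888147 -0.563113 +0.033472 = +0.358505
|D^3_{-1,1}|² = |d^3_{-1,1}(β)|² = (+0.358505)² = 0.128526 (the z-rotation phases have unit modulus)

P=0.1285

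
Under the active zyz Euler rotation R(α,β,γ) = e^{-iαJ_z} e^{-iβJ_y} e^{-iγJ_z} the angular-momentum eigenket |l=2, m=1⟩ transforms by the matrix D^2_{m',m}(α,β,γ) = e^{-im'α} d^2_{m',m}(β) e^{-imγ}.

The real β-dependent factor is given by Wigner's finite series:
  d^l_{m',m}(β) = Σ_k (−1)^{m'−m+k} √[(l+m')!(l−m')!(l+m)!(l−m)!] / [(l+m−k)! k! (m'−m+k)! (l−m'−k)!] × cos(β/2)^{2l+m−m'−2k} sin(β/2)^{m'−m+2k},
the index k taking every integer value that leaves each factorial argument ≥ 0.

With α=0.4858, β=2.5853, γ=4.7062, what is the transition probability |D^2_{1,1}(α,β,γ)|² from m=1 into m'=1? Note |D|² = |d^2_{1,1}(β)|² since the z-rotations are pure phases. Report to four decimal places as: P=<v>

P=0.0414

First d^2_{1,1}(β=2.5853), then the phase factors e^{-i(1)α} and e^{-i(1)γ}:
c=cos(2.5853/2)=0.274574, s=sin(2.5853/2)=0.961566; N=√[6·1·6·1]=6.000000
Admissible k: 0..1 (factorial args all ≥0)
  k=0: (−1)^0·6.0000/(6)·0.2746^4·0.9616^0 = +0.005684
  k=1: (−1)^1·6.0000/(2)·0.2746^2·0.9616^2 = -0.209121
d^2_{1,1}(2.5853) = +0.005684 -0.209121 = -0.203437
|D^2_{1,1}|² = |d^2_{1,1}(β)|² = (-0.203437)² = 0.041387 (the z-rotation phases have unit modulus)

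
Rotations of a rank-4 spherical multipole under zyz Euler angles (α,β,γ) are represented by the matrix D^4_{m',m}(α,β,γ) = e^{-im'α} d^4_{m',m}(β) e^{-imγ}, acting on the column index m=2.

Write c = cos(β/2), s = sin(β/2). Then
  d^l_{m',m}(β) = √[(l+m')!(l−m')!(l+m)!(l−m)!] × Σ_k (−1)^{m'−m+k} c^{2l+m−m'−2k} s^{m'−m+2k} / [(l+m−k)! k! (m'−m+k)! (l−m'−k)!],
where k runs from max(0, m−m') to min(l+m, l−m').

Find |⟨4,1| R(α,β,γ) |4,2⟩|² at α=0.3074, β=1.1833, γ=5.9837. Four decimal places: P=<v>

P=0.1378

D^4_{1,2}(0.3074,1.1833,5.9837) = e^{-i·1·0.3074}·d^4_{1,2}(1.1833)·e^{-i·2·5.9837}. Compute d first:
With c≡cos(β/2)=0.830022 and s≡sin(β/2)=0.557731, N=[120·6·720·2]^{1/2}=1018.233765
The bounds max(0,m−m')=1 and min(l+m,l−m')=3 give 3 terms
  k=1: (−1)^0·1018.2338/(240)·0.8300^7·0.5577^1 = +0.642225
  k=2: (−1)^1·1018.2338/(48)·0.8300^5·0.5577^3 = -1.449867
  k=3: (−1)^2·1018.2338/(72)·0.8300^3·0.5577^5 = +0.436424
d^4_{1,2}(1.1833) = +0.642225 -1.449867 +0.436424 = -0.371219
|D^4_{1,2}|² = |d^4_{1,2}(β)|² = (-0.371219)² = 0.137804 (the z-rotation phases have unit modulus)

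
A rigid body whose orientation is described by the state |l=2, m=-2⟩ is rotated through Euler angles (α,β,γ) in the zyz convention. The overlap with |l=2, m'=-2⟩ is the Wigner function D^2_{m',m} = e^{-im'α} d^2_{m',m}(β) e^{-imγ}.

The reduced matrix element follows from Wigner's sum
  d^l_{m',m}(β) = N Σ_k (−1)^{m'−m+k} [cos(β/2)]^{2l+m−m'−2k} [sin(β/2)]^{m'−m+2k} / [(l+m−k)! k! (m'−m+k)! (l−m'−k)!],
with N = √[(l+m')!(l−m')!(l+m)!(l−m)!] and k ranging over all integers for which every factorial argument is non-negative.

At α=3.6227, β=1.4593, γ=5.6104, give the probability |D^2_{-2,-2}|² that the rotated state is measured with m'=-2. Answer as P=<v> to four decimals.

D^2_{-2,-2}(3.6227,1.4593,5.6104) = e^{-i·-2·3.6227}·d^2_{-2,-2}(1.4593)·e^{-i·-2·5.6104}. Compute d first:
c=cos(1.4593/2)=0.745408, s=sin(1.4593/2)=0.666609; N=√[1·24·1·24]=24.000000
The bounds max(0,m−m')=0 and min(l+m,l−m')=0 give 1 term
  k=0: (−1)^0·24.0000/(24)·0.7454^4·0.6666^0 = +0.308728
d^2_{-2,-2}(1.4593) = +0.308728
|D^2_{-2,-2}|² = |d^2_{-2,-2}(β)|² = (+0.308728)² = 0.095313 (the z-rotation phases have unit modulus)

P=0.0953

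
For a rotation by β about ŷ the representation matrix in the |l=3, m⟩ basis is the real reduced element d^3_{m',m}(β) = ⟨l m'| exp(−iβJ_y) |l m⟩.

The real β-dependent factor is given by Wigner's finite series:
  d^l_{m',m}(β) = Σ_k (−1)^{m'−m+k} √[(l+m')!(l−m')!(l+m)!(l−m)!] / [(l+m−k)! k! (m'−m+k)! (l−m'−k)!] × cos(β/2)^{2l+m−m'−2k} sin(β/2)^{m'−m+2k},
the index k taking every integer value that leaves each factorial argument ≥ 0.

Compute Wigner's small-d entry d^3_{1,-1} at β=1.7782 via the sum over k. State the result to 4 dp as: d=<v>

d=-0.3653

d^3_{1,-1}(β=1.7782) via Wigner's sum:
c=cos(1.7782/2)=0.630111, s=sin(1.7782/2)=0.776505; N=√[24·2·2·24]=48.000000
k∈{0,1,2} keeps every argument non-negative
  k=0: (−1)^2·48.0000/(8)·0.6301^4·0.7765^2 = +0.570307
  k=1: (−1)^3·48.0000/(6)·0.6301^2·0.7765^4 = -1.154785
  k=2: (−1)^4·48.0000/(48)·0.6301^0·0.7765^6 = +0.219213
d^3_{1,-1}(1.7782) = +0.570307 -1.154785 +0.219213 = -0.365266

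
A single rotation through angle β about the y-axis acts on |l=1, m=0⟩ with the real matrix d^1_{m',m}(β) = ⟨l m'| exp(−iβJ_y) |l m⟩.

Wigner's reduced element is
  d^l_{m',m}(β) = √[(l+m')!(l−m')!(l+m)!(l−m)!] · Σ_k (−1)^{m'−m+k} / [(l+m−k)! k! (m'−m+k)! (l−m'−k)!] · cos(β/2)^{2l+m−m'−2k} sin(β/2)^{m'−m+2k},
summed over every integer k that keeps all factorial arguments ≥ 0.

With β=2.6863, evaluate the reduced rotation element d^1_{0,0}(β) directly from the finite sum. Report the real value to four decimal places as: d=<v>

d=-0.8981

d^1_{0,0}(β=2.6863) via Wigner's sum:
c=cos(2.6863/2)=0.225685, s=sin(2.6863/2)=0.974200; N=√[1·1·1·1]=1.000000
Admissible k: 0..1 (factorial args all ≥0)
  k=0: (−1)^0·1.0000/(1)·0.2257^2·0.9742^0 = +0.050934
  k=1: (−1)^1·1.0000/(1)·0.2257^0·0.9742^2 = -0.949066
d^1_{0,0}(2.6863) = +0.050934 -0.949066 = -0.898132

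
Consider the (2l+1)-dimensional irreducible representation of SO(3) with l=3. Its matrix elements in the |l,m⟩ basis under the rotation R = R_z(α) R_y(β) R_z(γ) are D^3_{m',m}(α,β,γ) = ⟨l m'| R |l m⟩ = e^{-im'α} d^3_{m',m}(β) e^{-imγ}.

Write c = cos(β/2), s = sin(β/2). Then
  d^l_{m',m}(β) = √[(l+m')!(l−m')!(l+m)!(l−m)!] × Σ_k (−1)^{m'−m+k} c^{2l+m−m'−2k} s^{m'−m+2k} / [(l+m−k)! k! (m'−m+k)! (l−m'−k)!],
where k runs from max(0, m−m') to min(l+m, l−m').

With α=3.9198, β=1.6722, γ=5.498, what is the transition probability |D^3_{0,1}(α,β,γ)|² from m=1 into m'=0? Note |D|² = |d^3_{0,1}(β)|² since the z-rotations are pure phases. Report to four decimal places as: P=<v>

Split into d^3_{0,1}(β=1.6722) × two z-phases.
With c≡cos(β/2)=0.670362 and s≡sin(β/2)=0.742034, N=[6·6·24·2]^{1/2}=41.569219
Admissible k: 1..3 (factorial args all ≥0)
  k=1: (−1)^0·41.5692/(12)·0.6704^5·0.7420^1 = +0.347985
  k=2: (−1)^1·41.5692/(4)·0.6704^3·0.7420^3 = -1.279121
  k=3: (−1)^2·41.5692/(12)·0.6704^1·0.7420^5 = +0.522420
d^3_{0,1}(1.6722) = +0.347985 -1.279121 +0.522420 = -0.408716
|D^3_{0,1}|² = |d^3_{0,1}(β)|² = (-0.408716)² = 0.167049 (the z-rotation phases have unit modulus)

P=0.1670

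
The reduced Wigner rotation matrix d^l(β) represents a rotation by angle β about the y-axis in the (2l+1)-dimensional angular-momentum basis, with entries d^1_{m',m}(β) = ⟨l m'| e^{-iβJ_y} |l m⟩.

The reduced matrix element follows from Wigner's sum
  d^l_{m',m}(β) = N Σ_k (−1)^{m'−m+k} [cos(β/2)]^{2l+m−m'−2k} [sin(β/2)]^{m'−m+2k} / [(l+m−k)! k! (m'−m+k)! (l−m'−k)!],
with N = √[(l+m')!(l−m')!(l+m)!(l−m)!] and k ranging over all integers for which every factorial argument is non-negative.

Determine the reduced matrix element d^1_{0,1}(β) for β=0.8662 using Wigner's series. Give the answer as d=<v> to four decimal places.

d^1_{0,1}(β=0.8662) via Wigner's sum:
With c≡cos(β/2)=0.907669 and s≡sin(β/2)=0.419687, N=[1·1·2·1]^{1/2}=1.414214
The bounds max(0,m−m')=1 and min(l+m,l−m')=1 give 1 term
  k=1: (−1)^0·1.4142/(1)·0.9077^1·0.4197^1 = +0.538726
d^1_{0,1}(0.8662) = +0.538726

d=0.5387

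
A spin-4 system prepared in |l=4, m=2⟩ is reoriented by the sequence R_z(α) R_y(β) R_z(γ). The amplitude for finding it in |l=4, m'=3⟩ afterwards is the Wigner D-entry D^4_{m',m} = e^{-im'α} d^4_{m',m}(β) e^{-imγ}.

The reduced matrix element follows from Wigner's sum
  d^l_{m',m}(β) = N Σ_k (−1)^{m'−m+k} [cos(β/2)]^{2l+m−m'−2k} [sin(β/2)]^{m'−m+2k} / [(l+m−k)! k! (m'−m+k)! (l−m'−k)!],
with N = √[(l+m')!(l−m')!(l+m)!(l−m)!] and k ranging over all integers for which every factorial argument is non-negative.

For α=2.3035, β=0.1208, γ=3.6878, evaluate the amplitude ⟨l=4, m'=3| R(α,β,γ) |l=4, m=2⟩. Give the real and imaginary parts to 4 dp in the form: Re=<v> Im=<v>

Split into d^4_{3,2}(β=0.1208) × two z-phases.
c=cos(0.1208/2)=0.998176, s=sin(0.1208/2)=0.060363; N=√[5040·1·720·2]=2693.993318
Admissible k: 0..1 (factorial args all ≥0)
  k=0: (−1)^1·2693.9933/(720)·0.9982^7·0.0604^1 = -0.222991
  k=1: (−1)^2·2693.9933/(240)·0.9982^5·0.0604^3 = +0.002446
d^4_{3,2}(0.1208) = -0.222991 +0.002446 = -0.220545
D = (+0.809607-0.586973i)·(-0.220545)·(+0.460343-0.887741i) = +0.032725+0.218104i

Re=0.0327 Im=0.2181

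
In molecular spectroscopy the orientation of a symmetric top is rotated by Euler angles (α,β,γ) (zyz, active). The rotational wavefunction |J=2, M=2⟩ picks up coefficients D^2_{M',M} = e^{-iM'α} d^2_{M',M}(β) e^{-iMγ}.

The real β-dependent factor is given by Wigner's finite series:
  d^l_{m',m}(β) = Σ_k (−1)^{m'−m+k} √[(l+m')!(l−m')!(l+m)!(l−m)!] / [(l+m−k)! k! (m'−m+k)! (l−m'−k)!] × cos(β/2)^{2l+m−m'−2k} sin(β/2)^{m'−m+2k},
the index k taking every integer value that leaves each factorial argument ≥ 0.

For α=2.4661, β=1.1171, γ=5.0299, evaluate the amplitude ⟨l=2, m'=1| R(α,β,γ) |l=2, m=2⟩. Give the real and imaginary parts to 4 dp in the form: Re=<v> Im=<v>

Re=0.6459 Im=0.0262

Split into d^2_{1,2}(β=1.1171) × two z-phases.
c=cos(1.1171/2)=0.848024, s=sin(1.1171/2)=0.529957; N=√[6·1·24·1]=12.000000
Admissible k: 1..1 (factorial args all ≥0)
  k=1: (−1)^0·12.0000/(6)·0.8480^3·0.5300^1 = +0.646392
d^2_{1,2}(1.1171) = +0.646392
Attach z-rotation phases: D = e^{-i(1)(2.4661)}·(+0.646392)·e^{-i(2)(5.0299)} = +0.645863+0.026153i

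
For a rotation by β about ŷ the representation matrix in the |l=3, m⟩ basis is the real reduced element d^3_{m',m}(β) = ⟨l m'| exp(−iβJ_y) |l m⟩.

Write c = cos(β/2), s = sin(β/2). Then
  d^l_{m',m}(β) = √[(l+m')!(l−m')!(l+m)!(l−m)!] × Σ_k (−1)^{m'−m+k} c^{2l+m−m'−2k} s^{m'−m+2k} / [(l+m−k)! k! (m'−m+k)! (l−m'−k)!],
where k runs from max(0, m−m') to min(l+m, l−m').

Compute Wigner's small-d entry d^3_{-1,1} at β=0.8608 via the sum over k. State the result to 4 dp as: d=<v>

d=0.5175

d^3_{-1,1}(β=0.8608) via Wigner's sum:
With c≡cos(β/2)=0.908799 and s≡sin(β/2)=0.417234, N=[2·24·24·2]^{1/2}=48.000000
k: max(0,(1)−(-1))=2 … min(3+(1),3−(-1))=4
  k=2: (−1)^0·48.0000/(8)·0.9088^4·0.4172^2 = +0.712496
  k=3: (−1)^1·48.0000/(6)·0.9088^2·0.4172^4 = -0.200238
  k=4: (−1)^2·48.0000/(48)·0.9088^0·0.4172^6 = +0.005276
d^3_{-1,1}(0.8608) = +0.712496 -0.200238 +0.005276 = +0.517534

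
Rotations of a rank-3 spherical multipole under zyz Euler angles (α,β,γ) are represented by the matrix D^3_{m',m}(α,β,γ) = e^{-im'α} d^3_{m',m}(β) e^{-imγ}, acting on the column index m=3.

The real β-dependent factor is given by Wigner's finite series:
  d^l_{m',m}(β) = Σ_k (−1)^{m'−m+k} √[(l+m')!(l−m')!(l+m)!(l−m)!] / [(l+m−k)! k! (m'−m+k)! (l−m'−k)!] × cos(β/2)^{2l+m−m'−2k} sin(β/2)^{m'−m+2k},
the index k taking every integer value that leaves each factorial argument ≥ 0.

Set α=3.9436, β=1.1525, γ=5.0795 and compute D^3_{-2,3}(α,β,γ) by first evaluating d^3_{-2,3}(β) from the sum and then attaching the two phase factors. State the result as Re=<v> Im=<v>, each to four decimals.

Re=0.0475 Im=-0.0864

First d^3_{-2,3}(β=1.1525), then the phase factors e^{-i(-2)α} and e^{-i(3)γ}:
Half-angle: c=0.838512, s=0.544883. N=√(1·120·720·1)=293.938769
Admissible k: 5..5 (factorial args all ≥0)
  k=5: (−1)^0·293.9388/(120)·0.8385^1·0.5449^5 = +0.098651
d^3_{-2,3}(1.1525) = +0.098651
D = (-0.033212+0.999448i)·(+0.098651)·(-0.891811-0.452408i) = +0.047528-0.086447i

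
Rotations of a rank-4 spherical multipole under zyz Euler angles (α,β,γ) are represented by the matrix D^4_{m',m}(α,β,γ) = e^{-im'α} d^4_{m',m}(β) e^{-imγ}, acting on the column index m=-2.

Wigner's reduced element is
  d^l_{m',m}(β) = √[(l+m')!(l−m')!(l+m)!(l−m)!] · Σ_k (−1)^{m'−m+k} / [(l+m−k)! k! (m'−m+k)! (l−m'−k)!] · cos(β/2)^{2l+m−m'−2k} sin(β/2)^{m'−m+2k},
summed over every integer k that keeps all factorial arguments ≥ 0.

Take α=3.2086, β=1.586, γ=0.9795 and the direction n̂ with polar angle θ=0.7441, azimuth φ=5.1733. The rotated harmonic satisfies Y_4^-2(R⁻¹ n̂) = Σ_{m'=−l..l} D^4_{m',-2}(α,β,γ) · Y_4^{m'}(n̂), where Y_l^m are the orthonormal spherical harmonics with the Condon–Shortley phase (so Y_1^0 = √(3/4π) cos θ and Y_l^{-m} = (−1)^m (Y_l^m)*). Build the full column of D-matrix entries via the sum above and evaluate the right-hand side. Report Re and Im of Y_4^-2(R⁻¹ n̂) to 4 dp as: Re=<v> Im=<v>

Need the full column D^4_{m',-2} for m'=−4..4 at α=3.2086, β=1.586, γ=0.9795.
cos(β/2)=0.701711, sin(β/2)=0.712462
d^4_{-4,-2}: single k=2 term ⇒ +0.320665;  D = -0.195650+0.254062i
d^4_{-3,-2}: k∈[1..2] ⇒ +0.223323 -0.690655 = -0.467332;  D = -0.259705+0.388526i
d^4_{-2,-2}: k∈[0..2] ⇒ +0.058785 -0.727201 +0.937067 = +0.268651;  D = -0.134004+0.232844i
d^4_{-1,-2}: k∈[0..2] ⇒ -0.253225 +1.305216 -0.897010 = +0.154981;  D = +0.068138-0.139199i
d^4_{0,-2}: k∈[0..2] ⇒ +0.574903 -1.580408 +0.610952 = -0.394554;  D = +0.149349-0.365195i
d^4_{1,-2}: k∈[0..2] ⇒ -0.870144 +1.345515 -0.277412 = +0.197960;  D = +0.062496-0.187836i
d^4_{2,-2}: k∈[0..2] ⇒ +0.937067 -0.772799 +0.066388 = +0.230656;  D = -0.058001+0.223244i
d^4_{3,-2}: k∈[0..1] ⇒ -0.711980 +0.244654 = -0.467326;  D = -0.086965+0.459163i
d^4_{4,-2}: single k=0 term ⇒ +0.340772;  D = -0.040854+0.338315i
Y_4^{m'}(θ=0.7441,φ=5.1733) and Σ D·Y over m':
  (-0.1956+0.2541i)·(-0.0251-0.0897i)  (-0.2597+0.3885i)·(-0.2811-0.0535i)  (-0.1340+0.2328i)·(-0.2587+0.3410i)  (+0.0681-0.1392i)·(+0.0827+0.1665i)  (+0.1493-0.3652i)·(-0.3157+0.0000i)  (+0.0625-0.1878i)·(-0.0827+0.1665i)  (-0.0580+0.2232i)·(-0.2587-0.3410i)  (-0.0870+0.4592i)·(+0.2811-0.0535i)  (-0.0409+0.3383i)·(-0.0251+0.0897i)
Y_4^-2(R⁻¹ n̂) = +0.146449+0.034596i

Re=0.1464 Im=0.0346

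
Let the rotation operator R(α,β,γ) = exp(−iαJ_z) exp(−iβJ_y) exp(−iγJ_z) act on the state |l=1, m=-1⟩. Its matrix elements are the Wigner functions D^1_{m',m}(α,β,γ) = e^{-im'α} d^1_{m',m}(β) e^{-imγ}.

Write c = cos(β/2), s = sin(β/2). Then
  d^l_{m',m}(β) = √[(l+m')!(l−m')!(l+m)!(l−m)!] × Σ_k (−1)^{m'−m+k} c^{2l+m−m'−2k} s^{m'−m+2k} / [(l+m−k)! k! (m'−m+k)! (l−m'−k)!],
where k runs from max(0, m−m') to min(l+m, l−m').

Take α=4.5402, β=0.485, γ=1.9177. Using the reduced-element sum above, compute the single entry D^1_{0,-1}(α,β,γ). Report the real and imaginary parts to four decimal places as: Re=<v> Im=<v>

Re=0.1121 Im=-0.3100

First d^1_{0,-1}(β=0.485), then the phase factors e^{-i(0)α} and e^{-i(-1)γ}:
c=cos(0.485/2)=0.970741, s=sin(0.485/2)=0.240130; N=√[1·1·1·2]=1.414214
k: max(0,(-1)−(0))=0 … min(1+(-1),1−(0))=0
  k=0: (−1)^1·1.4142/(1)·0.9707^1·0.2401^1 = -0.329659
d^1_{0,-1}(0.485) = -0.329659
Attach z-rotation phases: D = e^{-i(0)(4.5402)}·(-0.329659)·e^{-i(-1)(1.9177)} = +0.112080-0.310021i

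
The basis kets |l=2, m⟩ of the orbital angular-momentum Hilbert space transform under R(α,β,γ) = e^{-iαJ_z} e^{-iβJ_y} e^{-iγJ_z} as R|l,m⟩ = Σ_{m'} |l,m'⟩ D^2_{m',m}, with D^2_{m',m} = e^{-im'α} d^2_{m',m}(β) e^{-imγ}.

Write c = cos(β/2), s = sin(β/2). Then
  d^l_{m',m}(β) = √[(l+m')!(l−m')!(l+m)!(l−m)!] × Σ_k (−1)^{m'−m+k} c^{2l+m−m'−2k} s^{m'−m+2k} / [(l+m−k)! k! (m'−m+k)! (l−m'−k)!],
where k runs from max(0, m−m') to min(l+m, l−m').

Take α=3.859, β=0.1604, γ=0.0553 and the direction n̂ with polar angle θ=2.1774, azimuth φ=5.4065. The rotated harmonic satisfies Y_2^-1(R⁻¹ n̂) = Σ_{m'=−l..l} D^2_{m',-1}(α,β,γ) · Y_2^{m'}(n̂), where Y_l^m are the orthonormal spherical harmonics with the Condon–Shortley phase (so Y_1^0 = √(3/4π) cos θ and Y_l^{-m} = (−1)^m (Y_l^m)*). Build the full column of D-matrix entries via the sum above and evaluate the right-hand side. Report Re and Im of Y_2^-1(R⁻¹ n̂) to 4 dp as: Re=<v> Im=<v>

Re=-0.0671 Im=0.3520

Need the full column D^2_{m',-1} for m'=−2..2 at α=3.859, β=0.1604, γ=0.0553.
cos(β/2)=0.996786, sin(β/2)=0.080114
d^2_{-2,-1}: single k=1 term ⇒ +0.158688;  D = +0.012789+0.158172i
d^2_{-1,-1}: k∈[0..1] ⇒ +0.987205 -0.019131 = +0.968073;  D = -0.693163-0.675789i
d^2_{0,-1}: k∈[0..1] ⇒ -0.194352 +0.001255 = -0.193097;  D = -0.192802-0.010673i
d^2_{1,-1}: k∈[0..1] ⇒ +0.019131 -0.000041 = +0.019090;  D = -0.015056+0.011736i
d^2_{2,-1}: single k=0 term ⇒ -0.001025;  D = -0.000195+0.001006i
Y_2^{m'}(θ=2.1774,φ=5.4065) and Σ D·Y over m':
  (+0.0128+0.1582i)·(-0.0473+0.2564i)  (-0.6932-0.6758i)·(-0.2315-0.2781i)  (-0.1928-0.0107i)·(-0.0079+0.0000i)  (-0.0151+0.0117i)·(+0.2315-0.2781i)  (-0.0002+0.0010i)·(-0.0473-0.2564i)
Y_2^-1(R⁻¹ n̂) = -0.067096+0.351988i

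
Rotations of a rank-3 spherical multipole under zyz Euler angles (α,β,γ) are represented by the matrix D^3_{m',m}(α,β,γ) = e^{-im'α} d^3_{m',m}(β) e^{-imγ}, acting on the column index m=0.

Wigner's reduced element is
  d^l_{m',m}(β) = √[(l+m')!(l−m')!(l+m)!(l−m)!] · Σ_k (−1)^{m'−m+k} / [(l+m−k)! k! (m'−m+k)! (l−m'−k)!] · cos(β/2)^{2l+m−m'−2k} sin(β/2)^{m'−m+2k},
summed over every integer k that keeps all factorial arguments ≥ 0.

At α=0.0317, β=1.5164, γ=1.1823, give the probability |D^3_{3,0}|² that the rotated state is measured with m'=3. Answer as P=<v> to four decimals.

P=0.3097

D^3_{3,0}(0.0317,1.5164,1.1823) = e^{-i·3·0.0317}·d^3_{3,0}(1.5164)·e^{-i·0·1.1823}. Compute d first:
c=cos(1.5164/2)=0.726075, s=sin(1.5164/2)=0.687616; N=√[720·1·6·6]=160.996894
The bounds max(0,m−m')=0 and min(l+m,l−m')=0 give 1 term
  k=0: (−1)^3·160.9969/(36)·0.7261^3·0.6876^3 = -0.556540
d^3_{3,0}(1.5164) = -0.556540
|D^3_{3,0}|² = |d^3_{3,0}(β)|² = (-0.556540)² = 0.309737 (the z-rotation phases have unit modulus)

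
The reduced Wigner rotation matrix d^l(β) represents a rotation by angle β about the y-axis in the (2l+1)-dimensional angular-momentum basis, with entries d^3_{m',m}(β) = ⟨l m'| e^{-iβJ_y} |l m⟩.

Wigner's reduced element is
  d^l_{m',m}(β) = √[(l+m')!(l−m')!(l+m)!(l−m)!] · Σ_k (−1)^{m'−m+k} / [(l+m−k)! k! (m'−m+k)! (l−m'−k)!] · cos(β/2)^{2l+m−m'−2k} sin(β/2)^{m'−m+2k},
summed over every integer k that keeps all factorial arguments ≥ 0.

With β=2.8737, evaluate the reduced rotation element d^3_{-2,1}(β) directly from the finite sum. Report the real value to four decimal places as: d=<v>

d=-0.3891

d^3_{-2,1}(β=2.8737) via Wigner's sum:
Half-angle: c=0.133546, s=0.991043. N=√(1·120·24·2)=75.894664
The bounds max(0,m−m')=3 and min(l+m,l−m')=4 give 2 terms
  k=3: (−1)^0·75.8947/(12)·0.1335^3·0.9910^3 = +0.014662
  k=4: (−1)^1·75.8947/(24)·0.1335^1·0.9910^5 = -0.403732
d^3_{-2,1}(2.8737) = +0.014662 -0.403732 = -0.389070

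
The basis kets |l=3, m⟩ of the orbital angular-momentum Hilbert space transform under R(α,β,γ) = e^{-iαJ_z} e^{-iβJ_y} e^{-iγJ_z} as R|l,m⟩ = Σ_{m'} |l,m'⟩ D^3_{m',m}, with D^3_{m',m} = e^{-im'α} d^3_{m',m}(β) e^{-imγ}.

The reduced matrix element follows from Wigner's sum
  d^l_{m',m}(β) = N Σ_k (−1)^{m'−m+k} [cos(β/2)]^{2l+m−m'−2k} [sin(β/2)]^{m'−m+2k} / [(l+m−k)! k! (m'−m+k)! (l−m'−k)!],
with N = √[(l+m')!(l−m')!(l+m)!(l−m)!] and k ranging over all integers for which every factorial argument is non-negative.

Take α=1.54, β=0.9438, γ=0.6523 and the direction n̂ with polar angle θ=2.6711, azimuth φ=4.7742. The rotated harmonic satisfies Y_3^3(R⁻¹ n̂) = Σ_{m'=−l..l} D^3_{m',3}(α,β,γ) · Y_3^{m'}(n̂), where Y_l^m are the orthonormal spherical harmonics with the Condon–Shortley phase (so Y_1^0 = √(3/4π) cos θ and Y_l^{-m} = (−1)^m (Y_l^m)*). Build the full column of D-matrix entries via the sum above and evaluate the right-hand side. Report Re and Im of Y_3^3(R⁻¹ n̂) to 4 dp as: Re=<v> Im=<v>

Need the full column D^3_{m',3} for m'=−3..3 at α=1.54, β=0.9438, γ=0.6523.
cos(β/2)=0.890706, sin(β/2)=0.454579
d^3_{-3,3}: single k=6 term ⇒ +0.008824;  D = -0.007833+0.004063i
d^3_{-2,3}: single k=5 term ⇒ +0.042351;  D = +0.018333+0.038177i
d^3_{-1,3}: single k=4 term ⇒ +0.131206;  D = +0.119968-0.053129i
d^3_{0,3}: single k=3 term ⇒ +0.296857;  D = -0.111791-0.275004i
d^3_{1,3}: single k=2 term ⇒ +0.503736;  D = -0.472273+0.175239i
d^3_{2,3}: single k=1 term ⇒ +0.624249;  D = +0.199039+0.591667i
d^3_{3,3}: single k=0 term ⇒ +0.499352;  D = +0.477967-0.144567i
Y_3^{m'}(θ=2.6711,φ=4.7742) and Σ D·Y over m':
  (-0.0078+0.0041i)·(-0.0072-0.0382i)  (+0.0183+0.0382i)·(+0.1858-0.0231i)  (+0.1200-0.0531i)·(+0.0269+0.4347i)  (-0.1118-0.2750i)·(-0.3235+0.0000i)  (-0.4723+0.1752i)·(-0.0269+0.4347i)  (+0.1990+0.5917i)·(+0.1858+0.0231i)  (+0.4780-0.1446i)·(+0.0072-0.0382i)
Y_3^3(R⁻¹ n̂) = +0.024737+0.031837i

Re=0.0247 Im=0.0318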